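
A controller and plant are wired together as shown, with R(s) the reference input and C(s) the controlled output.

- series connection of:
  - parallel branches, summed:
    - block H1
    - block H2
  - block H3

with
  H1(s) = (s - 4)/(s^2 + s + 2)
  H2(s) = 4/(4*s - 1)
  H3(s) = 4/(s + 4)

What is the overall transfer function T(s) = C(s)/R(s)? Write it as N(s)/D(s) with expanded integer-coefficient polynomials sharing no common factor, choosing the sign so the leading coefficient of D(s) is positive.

1. reduce the parallel group H1, H2; result (8*s^2 - 13*s + 12)/(4*s^3 + 3*s^2 + 7*s - 2)
2. reduce the series chain (H1+H2), H3, which is the overall transfer function T(s) = C(s)/R(s) in lowest terms

Hence the answer: (32*s^2 - 52*s + 48)/(4*s^4 + 19*s^3 + 19*s^2 + 26*s - 8)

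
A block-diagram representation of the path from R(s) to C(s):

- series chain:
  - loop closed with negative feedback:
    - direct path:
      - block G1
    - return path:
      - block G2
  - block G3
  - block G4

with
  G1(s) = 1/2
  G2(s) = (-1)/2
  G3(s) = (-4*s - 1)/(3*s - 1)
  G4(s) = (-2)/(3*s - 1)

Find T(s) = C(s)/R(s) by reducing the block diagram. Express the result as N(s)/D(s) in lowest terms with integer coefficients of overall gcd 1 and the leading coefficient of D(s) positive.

Step 1: reduce the feedback loop with forward G1 and return G2 = 2/3
Step 2: combine [G1/(1+G1*G2)], G3, G4 in series; the result is T(s) itself (integer coefficients, no common factor, positive leading denominator coefficient)

Final answer: (16*s + 4)/(27*s^2 - 18*s + 3)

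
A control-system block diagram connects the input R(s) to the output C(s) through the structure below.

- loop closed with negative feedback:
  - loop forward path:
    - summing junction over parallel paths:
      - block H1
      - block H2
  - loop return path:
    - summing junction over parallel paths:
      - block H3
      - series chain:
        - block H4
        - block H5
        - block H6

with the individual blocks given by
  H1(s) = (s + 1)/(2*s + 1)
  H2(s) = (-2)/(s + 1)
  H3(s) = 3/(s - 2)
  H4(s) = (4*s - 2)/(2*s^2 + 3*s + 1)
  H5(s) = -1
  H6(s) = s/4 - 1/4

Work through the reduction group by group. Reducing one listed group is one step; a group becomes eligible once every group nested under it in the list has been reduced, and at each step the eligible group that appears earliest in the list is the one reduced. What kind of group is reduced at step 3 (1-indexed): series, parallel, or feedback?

Step 1. reduce the parallel group H1, H2
Step 2. combine H4, H5, H6 in series
Step 3. combine H3, (H4*H5*H6) in parallel
Step 4. apply the feedback formula to (H1+H2), (H3+(H4*H5*H6))
Step 3 collapses a parallel group.

Final answer: parallel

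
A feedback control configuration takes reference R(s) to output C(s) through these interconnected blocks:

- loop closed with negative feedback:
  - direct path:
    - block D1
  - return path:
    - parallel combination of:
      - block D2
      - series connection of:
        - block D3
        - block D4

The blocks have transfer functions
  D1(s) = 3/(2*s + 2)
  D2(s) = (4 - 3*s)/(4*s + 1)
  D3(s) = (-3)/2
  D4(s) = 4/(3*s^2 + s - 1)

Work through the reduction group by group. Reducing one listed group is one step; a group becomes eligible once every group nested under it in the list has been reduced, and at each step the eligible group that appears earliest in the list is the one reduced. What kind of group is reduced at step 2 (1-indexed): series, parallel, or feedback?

The answer is parallel.

Reasoning:
Step 1 - reduce the series chain D3, D4
Step 2 - reduce the parallel group D2, (D3*D4)
Step 3 - reduce the feedback loop with forward D1 and return (D2+(D3*D4))
The group at step 2 is a parallel group.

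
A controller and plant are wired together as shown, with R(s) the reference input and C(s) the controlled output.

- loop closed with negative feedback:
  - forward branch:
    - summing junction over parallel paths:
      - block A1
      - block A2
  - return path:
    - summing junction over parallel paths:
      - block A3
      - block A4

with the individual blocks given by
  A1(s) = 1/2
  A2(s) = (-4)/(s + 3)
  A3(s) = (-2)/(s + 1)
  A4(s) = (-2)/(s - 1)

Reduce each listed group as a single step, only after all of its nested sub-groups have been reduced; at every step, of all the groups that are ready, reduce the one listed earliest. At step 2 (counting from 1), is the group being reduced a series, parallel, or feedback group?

The answer is parallel.

Reasoning:
Step 1 - add A1, A2 (parallel)
Step 2 - add A3, A4 (parallel)
Step 3 - collapse the loop ((A1+A2) forward, (A3+A4) return)
At step 2 the group reduced is parallel.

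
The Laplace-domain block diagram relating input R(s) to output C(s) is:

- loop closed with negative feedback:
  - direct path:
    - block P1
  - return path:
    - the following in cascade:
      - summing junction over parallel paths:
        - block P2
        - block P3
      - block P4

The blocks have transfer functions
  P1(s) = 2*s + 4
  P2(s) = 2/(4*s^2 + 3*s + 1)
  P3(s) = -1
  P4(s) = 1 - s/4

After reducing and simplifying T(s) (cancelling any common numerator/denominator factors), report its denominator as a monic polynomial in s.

Step 1: combine P2, P3 in parallel; result (-4*s^2 - 3*s + 1)/(4*s^2 + 3*s + 1)
Step 2: multiply (P2+P3), P4 (series); result (4*s^3 - 13*s^2 - 13*s + 4)/(16*s^2 + 12*s + 4)
Step 3: feedback reduction of P1, ((P2+P3)*P4); result (16*s^3 + 44*s^2 + 28*s + 8)/(4*s^4 - 5*s^3 - 31*s^2 - 16*s + 10)
That last expression is T(s), already simplified. Scaling its denominator by 1/4 (the reciprocal of the leading coefficient) yields the monic denominator.

Therefore the answer is s^4 - 5*s^3/4 - 31*s^2/4 - 4*s + 5/2.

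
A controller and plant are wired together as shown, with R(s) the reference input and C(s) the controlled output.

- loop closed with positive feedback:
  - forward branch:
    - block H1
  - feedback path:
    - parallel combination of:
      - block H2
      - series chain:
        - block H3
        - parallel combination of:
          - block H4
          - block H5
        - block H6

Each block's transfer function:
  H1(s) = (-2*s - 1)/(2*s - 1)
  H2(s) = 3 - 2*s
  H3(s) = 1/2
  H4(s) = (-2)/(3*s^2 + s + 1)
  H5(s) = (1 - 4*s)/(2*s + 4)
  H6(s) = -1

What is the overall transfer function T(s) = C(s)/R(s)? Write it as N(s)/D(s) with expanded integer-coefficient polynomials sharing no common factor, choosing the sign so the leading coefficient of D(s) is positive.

Step 1. add H4, H5 (parallel): (-12*s^3 - s^2 - 7*s - 7)/(6*s^3 + 14*s^2 + 6*s + 4)
Step 2. reduce the series chain H3, (H4+H5), H6: (12*s^3 + s^2 + 7*s + 7)/(12*s^3 + 28*s^2 + 12*s + 8)
Step 3. parallel reduction of H2, (H3*(H4+H5)*H6): (-24*s^4 - 8*s^3 + 61*s^2 + 27*s + 31)/(12*s^3 + 28*s^2 + 12*s + 8)
Step 4. collapse the loop (H1 forward, (H2+(H3*(H4+H5)*H6)) return): this yields T(s), and no further normalization is needed

Final answer: (24*s^4 + 68*s^3 + 52*s^2 + 28*s + 8)/(48*s^5 + 16*s^4 - 158*s^3 - 111*s^2 - 93*s - 23)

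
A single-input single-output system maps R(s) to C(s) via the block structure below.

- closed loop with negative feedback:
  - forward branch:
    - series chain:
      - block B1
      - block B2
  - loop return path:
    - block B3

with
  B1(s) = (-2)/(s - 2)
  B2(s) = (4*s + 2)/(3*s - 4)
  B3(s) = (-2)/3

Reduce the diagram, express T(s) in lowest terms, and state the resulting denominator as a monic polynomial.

Step 1: combine B1, B2 in series -> (-8*s - 4)/(3*s^2 - 10*s + 8)
Step 2: apply the feedback formula to (B1*B2), B3 -> (-24*s - 12)/(9*s^2 - 14*s + 32)
Step 2 gives the fully reduced T(s), with no common factor left to cancel. The denominator's leading coefficient is 9, so divide each of its coefficients by 9 to get the monic form.

Final answer: s^2 - 14*s/9 + 32/9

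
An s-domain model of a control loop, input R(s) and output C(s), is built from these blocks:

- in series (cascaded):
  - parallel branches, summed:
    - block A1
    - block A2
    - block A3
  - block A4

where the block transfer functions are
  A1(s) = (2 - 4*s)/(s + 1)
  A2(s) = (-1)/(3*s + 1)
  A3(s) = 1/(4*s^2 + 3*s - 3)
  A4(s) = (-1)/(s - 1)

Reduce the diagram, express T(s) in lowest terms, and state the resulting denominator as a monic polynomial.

The answer is s^5 + 13*s^4/12 - 3*s^3/2 - 4*s^2/3 + s/2 + 1/4.

Reasoning:
[1] add A1, A2, A3 (parallel) = (-48*s^4 - 32*s^3 + 46*s^2 + 4*s - 2)/(12*s^4 + 25*s^3 + 7*s^2 - 9*s - 3)
[2] cascade (A1+A2+A3), A4 = (48*s^4 + 32*s^3 - 46*s^2 - 4*s + 2)/(12*s^5 + 13*s^4 - 18*s^3 - 16*s^2 + 6*s + 3)
T(s) is the step-2 result (common factors already cancelled). Leading coefficient of the denominator: 12. Divide through by 12 for the monic polynomial.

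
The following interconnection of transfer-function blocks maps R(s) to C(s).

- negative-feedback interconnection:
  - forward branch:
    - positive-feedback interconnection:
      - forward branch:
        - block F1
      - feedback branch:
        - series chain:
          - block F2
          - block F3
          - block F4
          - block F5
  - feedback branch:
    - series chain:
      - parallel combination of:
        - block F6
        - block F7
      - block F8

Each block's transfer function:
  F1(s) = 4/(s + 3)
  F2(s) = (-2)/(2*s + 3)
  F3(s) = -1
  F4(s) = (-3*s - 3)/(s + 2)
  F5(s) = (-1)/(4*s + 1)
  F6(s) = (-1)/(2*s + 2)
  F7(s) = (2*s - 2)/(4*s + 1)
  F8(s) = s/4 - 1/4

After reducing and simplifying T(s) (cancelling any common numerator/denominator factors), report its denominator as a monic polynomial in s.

First reduce the diagram to T(s).

(1) combine F2, F3, F4, F5 in series: (6*s + 6)/(8*s^3 + 30*s^2 + 31*s + 6)
(2) reduce the feedback loop with forward F1 and return (F2*F3*F4*F5): (32*s^3 + 120*s^2 + 124*s + 24)/(8*s^4 + 54*s^3 + 121*s^2 + 75*s - 6)
(3) combine F6, F7 in parallel: (4*s^2 - 4*s - 5)/(8*s^2 + 10*s + 2)
(4) cascade (F6+F7), F8: (4*s^3 - 8*s^2 - s + 5)/(32*s^2 + 40*s + 8)
(5) feedback reduction of [F1/(1-F1*(F2*F3*F4*F5))], ((F6+F7)*F8): (64*s^4 + 304*s^3 + 488*s^2 + 296*s + 48)/(24*s^5 + 136*s^4 + 316*s^3 + 347*s^2 + 167*s + 18)
The result of step 5 is T(s) in lowest terms. Its denominator has leading coefficient 24; dividing the denominator through by 24 makes it monic.

Answer: s^5 + 17*s^4/3 + 79*s^3/6 + 347*s^2/24 + 167*s/24 + 3/4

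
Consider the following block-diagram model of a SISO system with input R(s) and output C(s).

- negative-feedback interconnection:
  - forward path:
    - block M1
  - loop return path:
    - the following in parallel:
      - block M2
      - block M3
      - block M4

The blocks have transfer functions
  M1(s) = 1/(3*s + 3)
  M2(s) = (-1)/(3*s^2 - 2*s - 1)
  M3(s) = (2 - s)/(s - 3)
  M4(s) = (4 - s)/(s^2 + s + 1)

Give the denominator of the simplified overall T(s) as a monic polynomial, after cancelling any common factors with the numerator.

Step 1: add M2, M3, M4 (parallel), giving (-3*s^5 + 2*s^4 + 24*s^3 - 44*s^2 + 14*s + 13)/(3*s^5 - 8*s^4 - 3*s^3 - 3*s^2 + 8*s + 3)
Step 2: collapse the loop (M1 forward, (M2+M3+M4) return), giving (3*s^5 - 8*s^4 - 3*s^3 - 3*s^2 + 8*s + 3)/(9*s^6 - 18*s^5 - 31*s^4 + 6*s^3 - 29*s^2 + 47*s + 22)
T(s) is the step-2 result (common factors already cancelled). Leading coefficient of the denominator: 9. Divide through by 9 for the monic polynomial.

Hence the answer: s^6 - 2*s^5 - 31*s^4/9 + 2*s^3/3 - 29*s^2/9 + 47*s/9 + 22/9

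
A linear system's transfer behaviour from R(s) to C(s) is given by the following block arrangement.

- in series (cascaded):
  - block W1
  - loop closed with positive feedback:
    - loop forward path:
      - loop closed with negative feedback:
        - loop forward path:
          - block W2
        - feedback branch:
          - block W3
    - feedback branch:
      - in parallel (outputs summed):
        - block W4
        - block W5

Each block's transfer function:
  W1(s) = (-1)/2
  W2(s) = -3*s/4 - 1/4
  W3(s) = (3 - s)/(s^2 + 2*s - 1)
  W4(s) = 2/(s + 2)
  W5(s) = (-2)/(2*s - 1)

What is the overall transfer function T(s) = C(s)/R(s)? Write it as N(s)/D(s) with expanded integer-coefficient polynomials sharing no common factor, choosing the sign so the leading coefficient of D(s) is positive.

First reduce the diagram to T(s).

Step 1: apply the feedback formula to W2, W3 = (-3*s^3 - 7*s^2 + s + 1)/(7*s^2 - 7)
Step 2: combine W4, W5 in parallel = (2*s - 6)/(2*s^2 + 3*s - 2)
Step 3: reduce the feedback loop with forward [W2/(1+W2*W3)] and return (W4+W5) = (-6*s^5 - 23*s^4 - 13*s^3 + 19*s^2 + s - 2)/(20*s^4 + 17*s^3 - 72*s^2 - 17*s + 20)
Step 4: reduce the series chain W1, [[W2/(1+W2*W3)]/(1-[W2/(1+W2*W3)]*(W4+W5))], which is the overall transfer function T(s) = C(s)/R(s) in lowest terms

Answer: (6*s^5 + 23*s^4 + 13*s^3 - 19*s^2 - s + 2)/(40*s^4 + 34*s^3 - 144*s^2 - 34*s + 40)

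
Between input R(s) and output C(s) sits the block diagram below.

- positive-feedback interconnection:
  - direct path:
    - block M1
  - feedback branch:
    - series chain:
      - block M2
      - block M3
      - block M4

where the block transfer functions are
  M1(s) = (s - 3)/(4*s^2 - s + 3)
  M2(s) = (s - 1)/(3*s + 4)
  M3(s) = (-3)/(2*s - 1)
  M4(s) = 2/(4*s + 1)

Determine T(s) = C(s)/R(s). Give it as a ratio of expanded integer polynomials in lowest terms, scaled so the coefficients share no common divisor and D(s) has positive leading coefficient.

The answer is (24*s^4 - 46*s^3 - 89*s^2 + 29*s + 12)/(96*s^5 + 80*s^4 + 2*s^3 + 79*s^2 - 53*s + 6).

Reasoning:
(1) cascade M2, M3, M4 gives (6 - 6*s)/(24*s^3 + 26*s^2 - 11*s - 4)
(2) feedback reduction of M1, (M2*M3*M4), giving the overall T(s)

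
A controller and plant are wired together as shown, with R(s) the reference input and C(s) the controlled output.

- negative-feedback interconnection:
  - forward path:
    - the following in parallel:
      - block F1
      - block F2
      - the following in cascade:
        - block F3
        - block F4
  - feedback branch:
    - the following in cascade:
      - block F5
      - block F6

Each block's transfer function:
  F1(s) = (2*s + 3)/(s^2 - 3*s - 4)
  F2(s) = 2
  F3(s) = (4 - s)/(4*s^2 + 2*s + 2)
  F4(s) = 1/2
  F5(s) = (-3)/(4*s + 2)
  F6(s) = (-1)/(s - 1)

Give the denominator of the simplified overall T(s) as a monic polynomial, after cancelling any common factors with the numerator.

Step 1. series reduction of F3, F4 gives (4 - s)/(8*s^2 + 4*s + 4)
Step 2. reduce the parallel group F1, F2, (F3*F4) gives (16*s^4 - 25*s^3 - 41*s^2 - 44*s - 36)/(8*s^4 - 20*s^3 - 40*s^2 - 28*s - 16)
Step 3. series reduction of F5, F6 gives 3/(4*s^2 - 2*s - 2)
Step 4. close the feedback loop around (F1+F2+(F3*F4)), (F5*F6) gives (64*s^6 - 132*s^5 - 146*s^4 - 44*s^3 + 26*s^2 + 160*s + 72)/(32*s^6 - 96*s^5 - 88*s^4 - 67*s^3 - 51*s^2 - 44*s - 76)
Step 4 gives the fully reduced T(s), with no common factor left to cancel. The denominator's leading coefficient is 32, so divide each of its coefficients by 32 to get the monic form.

Final answer: s^6 - 3*s^5 - 11*s^4/4 - 67*s^3/32 - 51*s^2/32 - 11*s/8 - 19/8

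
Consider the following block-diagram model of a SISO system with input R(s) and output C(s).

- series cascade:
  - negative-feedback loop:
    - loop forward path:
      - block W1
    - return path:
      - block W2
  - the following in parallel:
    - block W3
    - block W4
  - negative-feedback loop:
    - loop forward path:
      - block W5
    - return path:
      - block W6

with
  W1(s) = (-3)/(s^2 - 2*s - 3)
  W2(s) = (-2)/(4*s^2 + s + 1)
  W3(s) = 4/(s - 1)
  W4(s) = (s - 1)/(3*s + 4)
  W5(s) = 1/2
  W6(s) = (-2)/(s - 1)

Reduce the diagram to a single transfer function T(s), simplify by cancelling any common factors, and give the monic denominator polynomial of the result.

Reducing step by step:

Step 1 - apply the feedback formula to W1, W2 -> (-12*s^2 - 3*s - 3)/(4*s^4 - 7*s^3 - 13*s^2 - 5*s + 3)
Step 2 - sum the parallel branches W3, W4 -> (s^2 + 10*s + 17)/(3*s^2 + s - 4)
Step 3 - close the feedback loop around W5, W6 -> (s - 1)/(2*s - 4)
Step 4 - cascade [W1/(1+W1*W2)], (W3+W4), [W5/(1+W5*W6)] -> (-12*s^4 - 123*s^3 - 237*s^2 - 81*s - 51)/(24*s^6 - 58*s^5 - 114*s^4 + 134*s^3 + 246*s^2 + 68*s - 48)
Step 4 gives the fully reduced T(s), with no common factor left to cancel. The denominator's leading coefficient is 24, so divide each of its coefficients by 24 to get the monic form.

Answer: s^6 - 29*s^5/12 - 19*s^4/4 + 67*s^3/12 + 41*s^2/4 + 17*s/6 - 2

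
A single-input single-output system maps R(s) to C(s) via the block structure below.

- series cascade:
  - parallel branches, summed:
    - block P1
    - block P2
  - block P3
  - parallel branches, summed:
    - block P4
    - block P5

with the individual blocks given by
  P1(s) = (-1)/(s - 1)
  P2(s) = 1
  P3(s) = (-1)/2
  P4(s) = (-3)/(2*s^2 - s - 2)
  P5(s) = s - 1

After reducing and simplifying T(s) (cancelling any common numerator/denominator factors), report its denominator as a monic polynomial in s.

1. combine P1, P2 in parallel -> (s - 2)/(s - 1)
2. add P4, P5 (parallel) -> (2*s^3 - 3*s^2 - s - 1)/(2*s^2 - s - 2)
3. multiply (P1+P2), P3, (P4+P5) (series) -> (-2*s^4 + 7*s^3 - 5*s^2 - s - 2)/(4*s^3 - 6*s^2 - 2*s + 4)
That last expression is T(s), already simplified. Scaling its denominator by 1/4 (the reciprocal of the leading coefficient) yields the monic denominator.

Therefore the answer is s^3 - 3*s^2/2 - s/2 + 1.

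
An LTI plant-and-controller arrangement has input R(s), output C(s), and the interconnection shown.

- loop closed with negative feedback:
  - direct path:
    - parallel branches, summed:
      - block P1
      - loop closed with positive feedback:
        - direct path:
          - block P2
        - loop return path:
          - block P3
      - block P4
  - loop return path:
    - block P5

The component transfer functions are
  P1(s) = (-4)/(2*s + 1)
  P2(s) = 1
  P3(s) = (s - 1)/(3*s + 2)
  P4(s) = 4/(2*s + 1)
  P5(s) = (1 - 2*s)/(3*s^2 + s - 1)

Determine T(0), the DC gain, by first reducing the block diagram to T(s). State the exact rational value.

Reducing step by step:

1. apply the feedback formula to P2, P3 gives (3*s + 2)/(2*s + 3)
2. add P1, [P2/(1-P2*P3)], P4 (parallel) gives (3*s + 2)/(2*s + 3)
3. collapse the loop ((P1+[P2/(1-P2*P3)]+P4) forward, P5 return) gives (9*s^3 + 9*s^2 - s - 2)/(6*s^3 + 5*s^2 - 1)
That last expression is T(s); at s = 0 only the constant terms survive, so T(0) = -2/(-1) = 2.

Answer: 2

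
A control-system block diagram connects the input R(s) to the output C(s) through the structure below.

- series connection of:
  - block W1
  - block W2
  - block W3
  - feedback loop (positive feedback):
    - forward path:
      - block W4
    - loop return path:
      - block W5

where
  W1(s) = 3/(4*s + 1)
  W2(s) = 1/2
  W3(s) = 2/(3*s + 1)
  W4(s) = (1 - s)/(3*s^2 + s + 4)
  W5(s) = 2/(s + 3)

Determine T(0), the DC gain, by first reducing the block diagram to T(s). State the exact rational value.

Step 1. collapse the loop (W4 forward, W5 return) gives (-s^2 - 2*s + 3)/(3*s^3 + 10*s^2 + 9*s + 10)
Step 2. series reduction of W1, W2, W3, [W4/(1-W4*W5)] gives (-3*s^2 - 6*s + 9)/(36*s^5 + 141*s^4 + 181*s^3 + 193*s^2 + 79*s + 10)
Evaluating the step-2 result (the overall T(s)) at s = 0 gives T(0) = 9/10.

Hence the answer: 9/10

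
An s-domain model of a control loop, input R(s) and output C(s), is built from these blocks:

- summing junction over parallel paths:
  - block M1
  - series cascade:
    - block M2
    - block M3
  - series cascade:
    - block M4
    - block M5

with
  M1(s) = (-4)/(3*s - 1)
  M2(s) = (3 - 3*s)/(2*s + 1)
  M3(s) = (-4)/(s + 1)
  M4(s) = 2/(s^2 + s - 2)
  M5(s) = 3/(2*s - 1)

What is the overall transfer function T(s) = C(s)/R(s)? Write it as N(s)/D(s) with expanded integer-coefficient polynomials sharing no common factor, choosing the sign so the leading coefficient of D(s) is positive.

The answer is (56*s^5 - 92*s^4 - 148*s^3 + 406*s^2 - 160*s + 10)/(12*s^6 + 20*s^5 - 23*s^4 - 25*s^3 + 13*s^2 + 5*s - 2).

Reasoning:
(1) reduce the series chain M2, M3 gives (12*s - 12)/(2*s^2 + 3*s + 1)
(2) multiply M4, M5 (series) gives 6/(2*s^3 + s^2 - 5*s + 2)
(3) reduce the parallel group M1, (M2*M3), (M4*M5), which is the overall transfer function T(s) = C(s)/R(s) in lowest terms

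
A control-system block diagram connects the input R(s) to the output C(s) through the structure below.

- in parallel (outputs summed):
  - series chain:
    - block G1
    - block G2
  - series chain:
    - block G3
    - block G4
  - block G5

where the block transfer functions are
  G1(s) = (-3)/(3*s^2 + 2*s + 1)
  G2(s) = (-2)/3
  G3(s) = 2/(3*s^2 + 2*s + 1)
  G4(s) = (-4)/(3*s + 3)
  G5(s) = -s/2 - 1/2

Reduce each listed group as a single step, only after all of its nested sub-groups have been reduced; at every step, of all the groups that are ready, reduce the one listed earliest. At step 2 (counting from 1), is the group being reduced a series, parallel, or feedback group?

(1) combine G1, G2 in series
(2) series reduction of G3, G4
(3) combine (G1*G2), (G3*G4), G5 in parallel
So the answer for step 2 is series.

Hence the answer: series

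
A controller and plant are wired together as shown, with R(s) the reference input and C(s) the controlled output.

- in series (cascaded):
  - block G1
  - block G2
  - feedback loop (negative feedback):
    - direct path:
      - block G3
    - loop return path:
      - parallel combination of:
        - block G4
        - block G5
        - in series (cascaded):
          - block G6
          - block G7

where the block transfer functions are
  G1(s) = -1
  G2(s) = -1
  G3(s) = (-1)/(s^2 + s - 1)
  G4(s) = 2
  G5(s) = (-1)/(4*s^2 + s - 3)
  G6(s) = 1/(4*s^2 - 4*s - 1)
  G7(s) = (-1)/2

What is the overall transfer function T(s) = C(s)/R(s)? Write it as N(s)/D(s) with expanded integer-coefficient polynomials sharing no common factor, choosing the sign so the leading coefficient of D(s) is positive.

(1) multiply G6, G7 (series) -> (-1)/(8*s^2 - 8*s - 2)
(2) add G4, G5, (G6*G7) (parallel) -> (64*s^4 - 48*s^3 - 92*s^2 + 51*s + 17)/(32*s^4 - 24*s^3 - 40*s^2 + 22*s + 6)
(3) collapse the loop (G3 forward, (G4+G5+(G6*G7)) return) -> (-32*s^4 + 24*s^3 + 40*s^2 - 22*s - 6)/(32*s^6 + 8*s^5 - 160*s^4 + 54*s^3 + 160*s^2 - 67*s - 23)
(4) reduce the series chain G1, G2, [G3/(1+G3*(G4+G5+(G6*G7)))]; the result is T(s) itself (integer coefficients, no common factor, positive leading denominator coefficient)

Hence the answer: (-32*s^4 + 24*s^3 + 40*s^2 - 22*s - 6)/(32*s^6 + 8*s^5 - 160*s^4 + 54*s^3 + 160*s^2 - 67*s - 23)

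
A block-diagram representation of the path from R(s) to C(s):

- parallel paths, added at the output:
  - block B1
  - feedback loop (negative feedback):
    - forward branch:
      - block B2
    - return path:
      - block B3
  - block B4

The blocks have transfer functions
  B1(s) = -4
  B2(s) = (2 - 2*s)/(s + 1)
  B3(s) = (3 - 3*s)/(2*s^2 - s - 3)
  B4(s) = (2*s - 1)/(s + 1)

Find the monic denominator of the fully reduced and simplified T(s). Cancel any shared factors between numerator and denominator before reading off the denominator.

Reducing step by step:

Step 1. close the feedback loop around B2, B3; result (-4*s^3 + 6*s^2 + 4*s - 6)/(2*s^3 + 7*s^2 - 16*s + 3)
Step 2. parallel reduction of B1, [B2/(1+B2*B3)], B4; result (-8*s^4 - 22*s^3 + 7*s^2 + 72*s - 21)/(2*s^4 + 9*s^3 - 9*s^2 - 13*s + 3)
That last expression is T(s), already simplified. Scaling its denominator by 1/2 (the reciprocal of the leading coefficient) yields the monic denominator.

Answer: s^4 + 9*s^3/2 - 9*s^2/2 - 13*s/2 + 3/2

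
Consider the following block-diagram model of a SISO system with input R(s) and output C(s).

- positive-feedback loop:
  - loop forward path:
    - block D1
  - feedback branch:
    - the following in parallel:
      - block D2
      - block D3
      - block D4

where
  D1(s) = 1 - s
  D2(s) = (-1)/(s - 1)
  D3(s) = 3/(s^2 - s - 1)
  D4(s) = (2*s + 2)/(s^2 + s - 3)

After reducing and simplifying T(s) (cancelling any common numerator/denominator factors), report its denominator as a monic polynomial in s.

Step 1. add D2, D3, D4 (parallel); result (s^4 + s^3 + s^2 - 12*s + 8)/(s^5 - s^4 - 5*s^3 + 7*s^2 + s - 3)
Step 2. reduce the feedback loop with forward D1 and return (D2+D3+D4); result (-s^4 + 5*s^2 - 2*s - 3)/(2*s^3 + 3*s^2 - s - 11)
The result of step 2 is T(s) in lowest terms. Its denominator has leading coefficient 2; dividing the denominator through by 2 makes it monic.

Final answer: s^3 + 3*s^2/2 - s/2 - 11/2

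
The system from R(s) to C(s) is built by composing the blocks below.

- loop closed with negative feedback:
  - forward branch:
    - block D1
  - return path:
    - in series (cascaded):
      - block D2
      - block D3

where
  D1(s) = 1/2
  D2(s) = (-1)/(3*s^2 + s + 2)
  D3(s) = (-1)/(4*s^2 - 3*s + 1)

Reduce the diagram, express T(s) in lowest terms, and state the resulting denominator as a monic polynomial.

Reducing step by step:

1. reduce the series chain D2, D3, giving 1/(12*s^4 - 5*s^3 + 8*s^2 - 5*s + 2)
2. feedback reduction of D1, (D2*D3), giving (12*s^4 - 5*s^3 + 8*s^2 - 5*s + 2)/(24*s^4 - 10*s^3 + 16*s^2 - 10*s + 5)
No further cancellation is possible in the step-2 result, so that is T(s). Its denominator becomes monic after dividing by the leading coefficient 24.

Answer: s^4 - 5*s^3/12 + 2*s^2/3 - 5*s/12 + 5/24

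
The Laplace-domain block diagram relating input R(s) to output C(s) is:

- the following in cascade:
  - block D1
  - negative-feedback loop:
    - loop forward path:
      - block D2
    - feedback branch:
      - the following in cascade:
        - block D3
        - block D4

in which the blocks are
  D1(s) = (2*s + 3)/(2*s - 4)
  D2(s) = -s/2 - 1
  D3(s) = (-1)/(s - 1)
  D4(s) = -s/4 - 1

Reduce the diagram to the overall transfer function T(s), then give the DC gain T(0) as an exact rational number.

First reduce the diagram to T(s).

Step 1. combine D3, D4 in series gives (s + 4)/(4*s - 4)
Step 2. feedback reduction of D2, (D3*D4) gives (4*s^2 + 4*s - 8)/(s^2 - 2*s + 16)
Step 3. cascade D1, [D2/(1+D2*(D3*D4))] gives (4*s^3 + 10*s^2 - 2*s - 12)/(s^3 - 4*s^2 + 20*s - 32)
DC gain: substitute s = 0 into T(s) from step 3: T(0) = -12/(-32) = 3/8.

Answer: 3/8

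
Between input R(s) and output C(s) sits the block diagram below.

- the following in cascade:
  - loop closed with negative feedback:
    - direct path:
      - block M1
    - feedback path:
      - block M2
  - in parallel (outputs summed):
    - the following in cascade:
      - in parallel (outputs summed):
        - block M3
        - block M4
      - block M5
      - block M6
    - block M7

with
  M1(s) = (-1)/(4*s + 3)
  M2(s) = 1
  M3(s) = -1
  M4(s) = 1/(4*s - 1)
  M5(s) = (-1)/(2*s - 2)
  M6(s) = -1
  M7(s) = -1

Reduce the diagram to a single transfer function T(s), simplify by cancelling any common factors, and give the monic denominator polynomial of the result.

First reduce the diagram to T(s).

Step 1: close the feedback loop around M1, M2, giving (-1)/(4*s + 2)
Step 2: reduce the parallel group M3, M4, giving (2 - 4*s)/(4*s - 1)
Step 3: multiply (M3+M4), M5, M6 (series), giving (1 - 2*s)/(4*s^2 - 5*s + 1)
Step 4: sum the parallel branches ((M3+M4)*M5*M6), M7, giving (-4*s^2 + 3*s)/(4*s^2 - 5*s + 1)
Step 5: series reduction of [M1/(1+M1*M2)], (((M3+M4)*M5*M6)+M7), giving (4*s^2 - 3*s)/(16*s^3 - 12*s^2 - 6*s + 2)
That last expression is T(s), already simplified. Scaling its denominator by 1/16 (the reciprocal of the leading coefficient) yields the monic denominator.

Answer: s^3 - 3*s^2/4 - 3*s/8 + 1/8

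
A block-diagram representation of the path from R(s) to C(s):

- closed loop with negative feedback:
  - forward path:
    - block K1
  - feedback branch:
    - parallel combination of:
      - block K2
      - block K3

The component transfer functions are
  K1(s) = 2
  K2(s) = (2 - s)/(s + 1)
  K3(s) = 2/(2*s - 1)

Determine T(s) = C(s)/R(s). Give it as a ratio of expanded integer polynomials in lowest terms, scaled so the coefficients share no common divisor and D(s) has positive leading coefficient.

Reducing step by step:

(1) combine K2, K3 in parallel, giving (-2*s^2 + 7*s)/(2*s^2 + s - 1)
(2) close the feedback loop around K1, (K2+K3): this yields T(s), and no further normalization is needed

Answer: (-4*s^2 - 2*s + 2)/(2*s^2 - 15*s + 1)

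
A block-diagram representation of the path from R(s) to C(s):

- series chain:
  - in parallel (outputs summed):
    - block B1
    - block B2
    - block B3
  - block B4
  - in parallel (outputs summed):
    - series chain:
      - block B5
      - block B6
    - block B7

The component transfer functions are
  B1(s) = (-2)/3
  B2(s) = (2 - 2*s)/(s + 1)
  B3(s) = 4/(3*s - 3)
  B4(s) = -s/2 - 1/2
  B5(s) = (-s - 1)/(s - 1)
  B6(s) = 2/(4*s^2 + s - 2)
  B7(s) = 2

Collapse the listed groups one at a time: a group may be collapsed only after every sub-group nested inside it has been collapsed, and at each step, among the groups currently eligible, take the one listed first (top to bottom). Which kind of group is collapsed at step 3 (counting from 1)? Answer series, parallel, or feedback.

Step 1: add B1, B2, B3 (parallel)
Step 2: cascade B5, B6
Step 3: reduce the parallel group (B5*B6), B7
Step 4: series reduction of (B1+B2+B3), B4, ((B5*B6)+B7)
Step 3 collapses a parallel group.

Therefore the answer is parallel.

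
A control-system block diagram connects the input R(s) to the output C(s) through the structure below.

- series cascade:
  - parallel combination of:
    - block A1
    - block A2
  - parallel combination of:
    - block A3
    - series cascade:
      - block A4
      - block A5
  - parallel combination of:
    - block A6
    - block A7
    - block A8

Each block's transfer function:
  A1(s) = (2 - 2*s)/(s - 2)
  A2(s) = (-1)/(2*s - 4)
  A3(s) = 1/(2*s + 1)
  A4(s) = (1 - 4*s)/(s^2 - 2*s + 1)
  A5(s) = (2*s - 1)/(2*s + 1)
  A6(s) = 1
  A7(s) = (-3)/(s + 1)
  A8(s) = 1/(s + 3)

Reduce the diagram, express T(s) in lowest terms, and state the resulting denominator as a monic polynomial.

(1) add A1, A2 (parallel) -> (3 - 4*s)/(2*s - 4)
(2) multiply A4, A5 (series) -> (-8*s^2 + 6*s - 1)/(2*s^3 - 3*s^2 + 1)
(3) reduce the parallel group A3, (A4*A5) -> (-7*s^2 + 4*s)/(2*s^3 - 3*s^2 + 1)
(4) add A6, A7, A8 (parallel) -> (s^2 + 2*s - 5)/(s^2 + 4*s + 3)
(5) combine (A1+A2), (A3+(A4*A5)), (A6+A7+A8) in series -> (28*s^5 + 19*s^4 - 202*s^3 + 209*s^2 - 60*s)/(4*s^6 + 2*s^5 - 32*s^4 + 8*s^3 + 40*s^2 - 10*s - 12)
T(s) is the step-5 result (common factors already cancelled). Leading coefficient of the denominator: 4. Divide through by 4 for the monic polynomial.

Hence the answer: s^6 + s^5/2 - 8*s^4 + 2*s^3 + 10*s^2 - 5*s/2 - 3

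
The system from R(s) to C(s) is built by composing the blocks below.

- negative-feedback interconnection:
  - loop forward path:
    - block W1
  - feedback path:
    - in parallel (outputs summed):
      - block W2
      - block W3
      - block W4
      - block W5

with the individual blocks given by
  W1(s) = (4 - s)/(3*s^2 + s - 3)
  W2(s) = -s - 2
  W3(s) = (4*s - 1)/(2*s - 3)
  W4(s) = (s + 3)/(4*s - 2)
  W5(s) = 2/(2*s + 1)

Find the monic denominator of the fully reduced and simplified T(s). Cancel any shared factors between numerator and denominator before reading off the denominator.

The answer is s^5 - 37*s^4/16 - 5*s^3/8 + 411*s^2/64 - 187*s/64 - 23/32.

Reasoning:
Step 1: combine W2, W3, W4, W5 in parallel gives (-16*s^4 + 28*s^3 + 68*s^2 - 53*s - 7)/(16*s^3 - 24*s^2 - 4*s + 6)
Step 2: apply the feedback formula to W1, (W2+W3+W4+W5) gives (-16*s^4 + 88*s^3 - 92*s^2 - 22*s + 24)/(64*s^5 - 148*s^4 - 40*s^3 + 411*s^2 - 187*s - 46)
No further cancellation is possible in the step-2 result, so that is T(s). Its denominator becomes monic after dividing by the leading coefficient 64.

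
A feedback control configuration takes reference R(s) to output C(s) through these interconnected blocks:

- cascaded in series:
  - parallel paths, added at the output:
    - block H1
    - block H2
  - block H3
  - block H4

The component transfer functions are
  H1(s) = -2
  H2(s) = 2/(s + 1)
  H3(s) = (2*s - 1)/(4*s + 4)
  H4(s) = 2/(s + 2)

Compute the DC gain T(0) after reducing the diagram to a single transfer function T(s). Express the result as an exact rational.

Reducing step by step:

1. sum the parallel branches H1, H2 -> (-2*s)/(s + 1)
2. combine (H1+H2), H3, H4 in series -> (-2*s^2 + s)/(s^3 + 4*s^2 + 5*s + 2)
The step-2 result is T(s). Setting s = 0: T(0) = 0/2 = 0.

Answer: 0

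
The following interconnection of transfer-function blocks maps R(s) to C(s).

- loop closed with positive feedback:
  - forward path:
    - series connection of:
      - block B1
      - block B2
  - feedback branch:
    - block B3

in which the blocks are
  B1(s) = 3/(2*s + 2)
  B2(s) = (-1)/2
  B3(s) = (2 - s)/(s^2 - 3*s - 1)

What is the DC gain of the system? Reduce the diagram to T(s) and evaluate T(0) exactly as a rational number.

Step 1: combine B1, B2 in series = (-3)/(4*s + 4)
Step 2: reduce the feedback loop with forward (B1*B2) and return B3 = (-3*s^2 + 9*s + 3)/(4*s^3 - 8*s^2 - 19*s + 2)
Step 2 gives the overall T(s). Then T(0) = 3/2.

Therefore the answer is 3/2.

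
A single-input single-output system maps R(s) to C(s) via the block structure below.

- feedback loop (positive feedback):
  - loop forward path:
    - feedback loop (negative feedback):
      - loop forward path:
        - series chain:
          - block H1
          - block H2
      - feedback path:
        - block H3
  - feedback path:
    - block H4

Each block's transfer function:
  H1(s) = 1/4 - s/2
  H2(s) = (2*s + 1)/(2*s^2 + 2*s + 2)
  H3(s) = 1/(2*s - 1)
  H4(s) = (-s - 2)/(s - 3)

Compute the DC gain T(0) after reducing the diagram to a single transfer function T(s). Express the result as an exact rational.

The answer is 3/19.

Reasoning:
[1] cascade H1, H2, giving (1 - 4*s^2)/(8*s^2 + 8*s + 8)
[2] feedback reduction of (H1*H2), H3, giving (1 - 4*s^2)/(8*s^2 + 6*s + 7)
[3] close the feedback loop around [(H1*H2)/(1+(H1*H2)*H3)], H4, giving (-4*s^3 + 12*s^2 + s - 3)/(4*s^3 - 26*s^2 - 10*s - 19)
The step-3 result is T(s). Setting s = 0: T(0) = -3/(-19) = 3/19.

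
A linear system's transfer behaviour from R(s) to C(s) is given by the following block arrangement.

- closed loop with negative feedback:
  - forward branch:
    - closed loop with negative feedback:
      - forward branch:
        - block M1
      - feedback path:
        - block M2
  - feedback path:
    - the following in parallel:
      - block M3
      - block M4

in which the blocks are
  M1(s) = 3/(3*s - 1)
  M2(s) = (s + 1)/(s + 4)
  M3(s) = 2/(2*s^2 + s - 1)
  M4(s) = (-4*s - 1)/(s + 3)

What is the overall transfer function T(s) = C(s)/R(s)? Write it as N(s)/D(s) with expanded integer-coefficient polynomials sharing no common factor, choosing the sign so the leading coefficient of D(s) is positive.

The answer is (6*s^4 + 45*s^3 + 90*s^2 + 15*s - 36)/(6*s^5 + 25*s^4 - 12*s^3 - 45*s^2 + 37*s + 87).

Reasoning:
(1) feedback reduction of M1, M2; result (3*s + 12)/(3*s^2 + 14*s - 1)
(2) add M3, M4 (parallel); result (-8*s^3 - 6*s^2 + 5*s + 7)/(2*s^3 + 7*s^2 + 2*s - 3)
(3) feedback reduction of [M1/(1+M1*M2)], (M3+M4); the result is T(s) itself (integer coefficients, no common factor, positive leading denominator coefficient)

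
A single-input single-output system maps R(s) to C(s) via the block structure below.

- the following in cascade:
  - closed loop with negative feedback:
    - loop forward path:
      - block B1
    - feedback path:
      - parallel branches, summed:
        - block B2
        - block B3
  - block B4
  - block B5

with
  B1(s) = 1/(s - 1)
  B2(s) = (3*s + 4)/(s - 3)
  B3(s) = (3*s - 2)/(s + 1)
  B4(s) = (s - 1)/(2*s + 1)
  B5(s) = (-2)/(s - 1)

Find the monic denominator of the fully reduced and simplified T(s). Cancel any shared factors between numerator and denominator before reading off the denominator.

Step 1: sum the parallel branches B2, B3 = (6*s^2 - 4*s + 10)/(s^2 - 2*s - 3)
Step 2: collapse the loop (B1 forward, (B2+B3) return) = (s^2 - 2*s - 3)/(s^3 + 3*s^2 - 5*s + 13)
Step 3: cascade [B1/(1+B1*(B2+B3))], B4, B5 = (-2*s^2 + 4*s + 6)/(2*s^4 + 7*s^3 - 7*s^2 + 21*s + 13)
T(s) is the step-3 result (common factors already cancelled). Leading coefficient of the denominator: 2. Divide through by 2 for the monic polynomial.

Hence the answer: s^4 + 7*s^3/2 - 7*s^2/2 + 21*s/2 + 13/2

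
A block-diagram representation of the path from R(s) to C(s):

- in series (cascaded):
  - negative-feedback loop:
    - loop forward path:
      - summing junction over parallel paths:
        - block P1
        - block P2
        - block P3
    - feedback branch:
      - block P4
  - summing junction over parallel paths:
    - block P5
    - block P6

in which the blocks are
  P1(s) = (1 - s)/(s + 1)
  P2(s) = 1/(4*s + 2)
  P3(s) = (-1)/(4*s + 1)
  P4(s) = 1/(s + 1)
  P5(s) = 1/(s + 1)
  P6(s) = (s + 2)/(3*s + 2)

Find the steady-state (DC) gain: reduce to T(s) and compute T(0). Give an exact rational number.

First reduce the diagram to T(s).

(1) add P1, P2, P3 (parallel) = (-16*s^3 + 4*s^2 + 9*s + 1)/(16*s^3 + 28*s^2 + 14*s + 2)
(2) reduce the feedback loop with forward (P1+P2+P3) and return P4 = (-16*s^4 - 12*s^3 + 13*s^2 + 10*s + 1)/(16*s^4 + 28*s^3 + 46*s^2 + 25*s + 3)
(3) sum the parallel branches P5, P6 = (s^2 + 6*s + 4)/(3*s^2 + 5*s + 2)
(4) cascade [(P1+P2+P3)/(1+(P1+P2+P3)*P4)], (P5+P6) = (-16*s^5 - 92*s^4 - 31*s^3 + 71*s^2 + 42*s + 4)/(48*s^5 + 116*s^4 + 194*s^3 + 167*s^2 + 59*s + 6)
That last expression is T(s); at s = 0 only the constant terms survive, so T(0) = 4/6 = 2/3.

Answer: 2/3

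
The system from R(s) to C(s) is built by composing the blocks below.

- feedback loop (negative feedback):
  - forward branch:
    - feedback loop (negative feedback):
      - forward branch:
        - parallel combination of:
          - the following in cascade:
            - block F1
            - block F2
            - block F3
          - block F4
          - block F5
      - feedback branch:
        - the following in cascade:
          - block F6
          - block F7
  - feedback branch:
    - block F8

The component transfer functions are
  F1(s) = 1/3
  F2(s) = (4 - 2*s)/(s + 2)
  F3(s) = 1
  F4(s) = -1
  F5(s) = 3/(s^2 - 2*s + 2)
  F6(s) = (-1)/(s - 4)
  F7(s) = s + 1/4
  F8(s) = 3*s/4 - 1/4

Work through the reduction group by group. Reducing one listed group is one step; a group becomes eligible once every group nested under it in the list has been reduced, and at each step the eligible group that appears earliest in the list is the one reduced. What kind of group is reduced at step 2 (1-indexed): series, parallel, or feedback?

[1] series reduction of F1, F2, F3
[2] parallel reduction of (F1*F2*F3), F4, F5
[3] cascade F6, F7
[4] close the feedback loop around ((F1*F2*F3)+F4+F5), (F6*F7)
[5] close the feedback loop around [((F1*F2*F3)+F4+F5)/(1+((F1*F2*F3)+F4+F5)*(F6*F7))], F8
At step 2 the group reduced is parallel.

Hence the answer: parallel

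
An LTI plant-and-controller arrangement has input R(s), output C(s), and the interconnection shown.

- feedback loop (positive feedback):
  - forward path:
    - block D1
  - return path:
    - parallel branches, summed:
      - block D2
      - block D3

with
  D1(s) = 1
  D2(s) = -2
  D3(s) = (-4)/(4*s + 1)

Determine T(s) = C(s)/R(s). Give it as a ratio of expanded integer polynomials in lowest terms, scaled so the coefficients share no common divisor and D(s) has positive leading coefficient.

Step 1 - add D2, D3 (parallel): (-8*s - 6)/(4*s + 1)
Step 2 - reduce the feedback loop with forward D1 and return (D2+D3), giving the overall T(s)

Final answer: (4*s + 1)/(12*s + 7)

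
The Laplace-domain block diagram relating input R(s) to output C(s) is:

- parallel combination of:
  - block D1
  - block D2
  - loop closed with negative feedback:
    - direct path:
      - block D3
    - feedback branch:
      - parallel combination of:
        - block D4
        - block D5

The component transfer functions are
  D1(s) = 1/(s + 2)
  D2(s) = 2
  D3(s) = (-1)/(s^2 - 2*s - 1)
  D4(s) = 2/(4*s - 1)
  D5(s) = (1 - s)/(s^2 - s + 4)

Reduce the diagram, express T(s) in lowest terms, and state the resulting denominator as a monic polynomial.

1. combine D4, D5 in parallel, giving (-2*s^2 + 3*s + 7)/(4*s^3 - 5*s^2 + 17*s - 4)
2. close the feedback loop around D3, (D4+D5), giving (-4*s^3 + 5*s^2 - 17*s + 4)/(4*s^5 - 13*s^4 + 23*s^3 - 31*s^2 - 12*s - 3)
3. add D1, D2, [D3/(1+D3*(D4+D5))] (parallel), giving (8*s^6 - 6*s^5 - 23*s^4 + 50*s^3 - 186*s^2 - 96*s - 7)/(4*s^6 - 5*s^5 - 3*s^4 + 15*s^3 - 74*s^2 - 27*s - 6)
No further cancellation is possible in the step-3 result, so that is T(s). Its denominator becomes monic after dividing by the leading coefficient 4.

Final answer: s^6 - 5*s^5/4 - 3*s^4/4 + 15*s^3/4 - 37*s^2/2 - 27*s/4 - 3/2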